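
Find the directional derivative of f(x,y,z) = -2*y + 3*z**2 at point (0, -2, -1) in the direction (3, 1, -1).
4*sqrt(11)/11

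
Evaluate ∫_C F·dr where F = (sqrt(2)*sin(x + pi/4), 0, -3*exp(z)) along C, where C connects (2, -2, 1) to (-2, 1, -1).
-2*sin(2) + 6*sinh(1)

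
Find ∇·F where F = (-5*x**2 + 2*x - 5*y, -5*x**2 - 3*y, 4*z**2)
-10*x + 8*z - 1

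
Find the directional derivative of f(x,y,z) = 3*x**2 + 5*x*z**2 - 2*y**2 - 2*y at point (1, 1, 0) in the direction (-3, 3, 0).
-6*sqrt(2)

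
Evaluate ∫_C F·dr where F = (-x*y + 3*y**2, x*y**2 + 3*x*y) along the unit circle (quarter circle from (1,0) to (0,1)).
-2/3 + pi/16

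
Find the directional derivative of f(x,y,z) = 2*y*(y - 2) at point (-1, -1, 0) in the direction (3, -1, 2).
4*sqrt(14)/7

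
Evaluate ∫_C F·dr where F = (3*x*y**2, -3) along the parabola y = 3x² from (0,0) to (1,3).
-9/2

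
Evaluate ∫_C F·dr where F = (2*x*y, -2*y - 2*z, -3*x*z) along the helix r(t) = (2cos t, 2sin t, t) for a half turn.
20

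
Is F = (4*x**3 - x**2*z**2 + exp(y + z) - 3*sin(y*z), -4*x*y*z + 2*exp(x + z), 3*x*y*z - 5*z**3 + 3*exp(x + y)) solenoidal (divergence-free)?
No, ∇·F = 12*x**2 + 3*x*y - 2*x*z**2 - 4*x*z - 15*z**2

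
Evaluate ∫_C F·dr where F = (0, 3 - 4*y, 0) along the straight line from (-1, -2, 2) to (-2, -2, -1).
0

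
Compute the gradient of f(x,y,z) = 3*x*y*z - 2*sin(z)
(3*y*z, 3*x*z, 3*x*y - 2*cos(z))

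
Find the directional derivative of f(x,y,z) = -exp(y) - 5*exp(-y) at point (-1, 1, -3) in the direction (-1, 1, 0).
sqrt(2)*(5 - exp(2))*exp(-1)/2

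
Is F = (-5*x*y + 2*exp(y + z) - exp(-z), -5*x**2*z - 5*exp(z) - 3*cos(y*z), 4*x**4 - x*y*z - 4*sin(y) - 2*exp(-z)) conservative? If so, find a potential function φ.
No, ∇×F = (5*x**2 - x*z - 3*y*sin(y*z) + 5*exp(z) - 4*cos(y), -16*x**3 + y*z + 2*exp(y + z) + exp(-z), -10*x*z + 5*x - 2*exp(y + z)) ≠ 0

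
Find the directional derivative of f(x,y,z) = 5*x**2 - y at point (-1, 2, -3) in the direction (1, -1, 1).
-3*sqrt(3)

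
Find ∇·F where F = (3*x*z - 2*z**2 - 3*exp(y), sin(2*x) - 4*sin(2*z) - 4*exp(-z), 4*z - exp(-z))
3*z + 4 + exp(-z)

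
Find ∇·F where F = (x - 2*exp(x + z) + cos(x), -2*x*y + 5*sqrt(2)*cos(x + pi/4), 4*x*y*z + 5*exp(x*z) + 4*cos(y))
4*x*y + 5*x*exp(x*z) - 2*x - 2*exp(x + z) - sin(x) + 1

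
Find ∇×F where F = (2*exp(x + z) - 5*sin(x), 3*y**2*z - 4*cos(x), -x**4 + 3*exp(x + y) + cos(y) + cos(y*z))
(-3*y**2 - z*sin(y*z) + 3*exp(x + y) - sin(y), 4*x**3 - 3*exp(x + y) + 2*exp(x + z), 4*sin(x))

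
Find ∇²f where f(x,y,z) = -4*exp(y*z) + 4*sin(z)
-4*y**2*exp(y*z) - 4*z**2*exp(y*z) - 4*sin(z)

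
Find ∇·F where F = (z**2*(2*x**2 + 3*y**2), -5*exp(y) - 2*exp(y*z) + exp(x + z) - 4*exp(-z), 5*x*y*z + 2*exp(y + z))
5*x*y + 4*x*z**2 - 2*z*exp(y*z) - 5*exp(y) + 2*exp(y + z)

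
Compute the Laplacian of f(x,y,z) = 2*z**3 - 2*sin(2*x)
12*z + 8*sin(2*x)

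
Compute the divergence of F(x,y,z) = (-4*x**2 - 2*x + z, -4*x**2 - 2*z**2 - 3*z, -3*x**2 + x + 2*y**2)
-8*x - 2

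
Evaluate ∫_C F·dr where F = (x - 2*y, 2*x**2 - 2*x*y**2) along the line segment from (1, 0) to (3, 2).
4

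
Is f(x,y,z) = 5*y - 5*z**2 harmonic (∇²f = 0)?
No, ∇²f = -10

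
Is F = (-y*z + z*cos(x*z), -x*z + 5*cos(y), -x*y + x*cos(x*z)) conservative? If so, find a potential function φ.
Yes, F is conservative. φ = -x*y*z + 5*sin(y) + sin(x*z)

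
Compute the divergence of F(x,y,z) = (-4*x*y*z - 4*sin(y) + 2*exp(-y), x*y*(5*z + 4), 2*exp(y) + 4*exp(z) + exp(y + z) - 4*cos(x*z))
x*(5*z + 4) + 4*x*sin(x*z) - 4*y*z + 4*exp(z) + exp(y + z)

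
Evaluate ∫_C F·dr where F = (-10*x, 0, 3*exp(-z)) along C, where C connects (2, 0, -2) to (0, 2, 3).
-3*exp(-3) + 20 + 3*exp(2)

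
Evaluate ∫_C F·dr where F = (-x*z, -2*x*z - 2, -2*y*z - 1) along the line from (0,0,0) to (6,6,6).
-378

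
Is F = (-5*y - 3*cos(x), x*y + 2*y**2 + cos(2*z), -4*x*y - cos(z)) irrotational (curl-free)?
No, ∇×F = (-4*x + 2*sin(2*z), 4*y, y + 5)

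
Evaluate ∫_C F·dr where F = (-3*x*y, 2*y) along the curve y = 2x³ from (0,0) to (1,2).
14/5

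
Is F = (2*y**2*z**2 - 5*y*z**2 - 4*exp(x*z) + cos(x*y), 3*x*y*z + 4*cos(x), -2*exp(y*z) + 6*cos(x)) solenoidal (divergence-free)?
No, ∇·F = 3*x*z - 2*y*exp(y*z) - y*sin(x*y) - 4*z*exp(x*z)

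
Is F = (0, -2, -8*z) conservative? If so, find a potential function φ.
Yes, F is conservative. φ = -2*y - 4*z**2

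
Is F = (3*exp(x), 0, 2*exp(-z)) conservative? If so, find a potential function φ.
Yes, F is conservative. φ = 3*exp(x) - 2*exp(-z)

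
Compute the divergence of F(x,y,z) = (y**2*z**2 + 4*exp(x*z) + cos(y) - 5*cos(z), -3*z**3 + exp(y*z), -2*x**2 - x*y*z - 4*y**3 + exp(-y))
-x*y + 4*z*exp(x*z) + z*exp(y*z)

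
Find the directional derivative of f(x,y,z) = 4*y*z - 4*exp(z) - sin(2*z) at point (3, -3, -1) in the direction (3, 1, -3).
2*sqrt(19)*(3*E*cos(2) + 6 + 16*E)*exp(-1)/19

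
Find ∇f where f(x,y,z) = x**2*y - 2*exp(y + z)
(2*x*y, x**2 - 2*exp(y + z), -2*exp(y + z))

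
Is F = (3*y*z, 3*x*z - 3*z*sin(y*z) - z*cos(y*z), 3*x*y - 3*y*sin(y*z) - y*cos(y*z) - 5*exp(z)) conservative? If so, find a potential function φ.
Yes, F is conservative. φ = 3*x*y*z - 5*exp(z) - sin(y*z) + 3*cos(y*z)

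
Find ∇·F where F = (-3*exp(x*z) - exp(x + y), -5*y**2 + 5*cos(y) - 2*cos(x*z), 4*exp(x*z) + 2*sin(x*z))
4*x*exp(x*z) + 2*x*cos(x*z) - 10*y - 3*z*exp(x*z) - exp(x + y) - 5*sin(y)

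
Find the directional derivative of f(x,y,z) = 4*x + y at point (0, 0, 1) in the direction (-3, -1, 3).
-13*sqrt(19)/19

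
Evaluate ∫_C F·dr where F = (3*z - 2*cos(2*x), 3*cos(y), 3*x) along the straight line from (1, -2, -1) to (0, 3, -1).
3*sin(3) + 3 + 4*sin(2)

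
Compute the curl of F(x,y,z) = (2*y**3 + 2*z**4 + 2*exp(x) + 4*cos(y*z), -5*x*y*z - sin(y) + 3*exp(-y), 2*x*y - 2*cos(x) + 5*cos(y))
(5*x*y + 2*x - 5*sin(y), -4*y*sin(y*z) - 2*y + 8*z**3 - 2*sin(x), -6*y**2 - 5*y*z + 4*z*sin(y*z))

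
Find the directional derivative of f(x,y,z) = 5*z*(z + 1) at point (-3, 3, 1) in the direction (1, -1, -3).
-45*sqrt(11)/11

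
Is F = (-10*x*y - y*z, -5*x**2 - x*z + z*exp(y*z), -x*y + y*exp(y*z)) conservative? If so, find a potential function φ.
Yes, F is conservative. φ = -5*x**2*y - x*y*z + exp(y*z)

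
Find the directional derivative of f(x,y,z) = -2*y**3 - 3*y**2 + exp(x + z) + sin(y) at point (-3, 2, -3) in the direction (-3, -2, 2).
sqrt(17)*(-1 + 2*(36 - cos(2))*exp(6))*exp(-6)/17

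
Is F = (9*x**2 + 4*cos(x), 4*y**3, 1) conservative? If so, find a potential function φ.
Yes, F is conservative. φ = 3*x**3 + y**4 + z + 4*sin(x)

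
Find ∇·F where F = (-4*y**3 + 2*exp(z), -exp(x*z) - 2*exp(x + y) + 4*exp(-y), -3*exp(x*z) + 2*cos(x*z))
-3*x*exp(x*z) - 2*x*sin(x*z) - 2*exp(x + y) - 4*exp(-y)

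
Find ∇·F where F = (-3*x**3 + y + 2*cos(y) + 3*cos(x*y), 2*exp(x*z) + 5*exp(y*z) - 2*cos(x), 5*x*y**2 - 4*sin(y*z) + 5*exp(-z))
-9*x**2 - 3*y*sin(x*y) - 4*y*cos(y*z) + 5*z*exp(y*z) - 5*exp(-z)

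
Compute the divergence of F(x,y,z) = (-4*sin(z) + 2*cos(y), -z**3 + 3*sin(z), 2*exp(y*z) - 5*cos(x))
2*y*exp(y*z)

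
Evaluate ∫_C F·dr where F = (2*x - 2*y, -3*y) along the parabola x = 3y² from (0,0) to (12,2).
106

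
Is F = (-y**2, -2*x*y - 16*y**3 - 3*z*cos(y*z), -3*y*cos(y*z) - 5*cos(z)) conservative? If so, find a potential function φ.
Yes, F is conservative. φ = -x*y**2 - 4*y**4 - 5*sin(z) - 3*sin(y*z)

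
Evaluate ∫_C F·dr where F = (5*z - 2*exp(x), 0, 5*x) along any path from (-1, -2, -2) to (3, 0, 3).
-2*exp(3) + 2*exp(-1) + 35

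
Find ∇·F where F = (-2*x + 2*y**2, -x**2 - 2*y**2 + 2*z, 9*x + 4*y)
-4*y - 2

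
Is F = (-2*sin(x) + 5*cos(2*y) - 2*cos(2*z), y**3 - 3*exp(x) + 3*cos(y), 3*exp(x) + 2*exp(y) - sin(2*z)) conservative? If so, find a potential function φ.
No, ∇×F = (2*exp(y), -3*exp(x) + 4*sin(2*z), -3*exp(x) + 10*sin(2*y)) ≠ 0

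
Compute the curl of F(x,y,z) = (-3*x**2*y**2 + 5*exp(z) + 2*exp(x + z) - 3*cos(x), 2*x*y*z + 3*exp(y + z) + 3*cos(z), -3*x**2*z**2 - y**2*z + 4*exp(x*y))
(-2*x*y + 4*x*exp(x*y) - 2*y*z - 3*exp(y + z) + 3*sin(z), 6*x*z**2 - 4*y*exp(x*y) + 5*exp(z) + 2*exp(x + z), 2*y*(3*x**2 + z))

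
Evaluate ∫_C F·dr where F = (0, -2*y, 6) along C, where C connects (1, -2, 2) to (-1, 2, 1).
-6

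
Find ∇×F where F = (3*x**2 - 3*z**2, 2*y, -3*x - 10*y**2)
(-20*y, 3 - 6*z, 0)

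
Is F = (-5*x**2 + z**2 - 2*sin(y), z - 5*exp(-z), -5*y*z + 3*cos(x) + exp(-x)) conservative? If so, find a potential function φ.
No, ∇×F = (-5*z - 1 - 5*exp(-z), 2*z + 3*sin(x) + exp(-x), 2*cos(y)) ≠ 0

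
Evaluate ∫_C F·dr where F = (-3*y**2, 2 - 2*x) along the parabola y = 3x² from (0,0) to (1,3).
-17/5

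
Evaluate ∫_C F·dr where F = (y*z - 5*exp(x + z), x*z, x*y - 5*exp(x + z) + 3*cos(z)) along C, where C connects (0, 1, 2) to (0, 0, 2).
0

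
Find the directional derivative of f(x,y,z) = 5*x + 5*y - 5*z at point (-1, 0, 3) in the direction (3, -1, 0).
sqrt(10)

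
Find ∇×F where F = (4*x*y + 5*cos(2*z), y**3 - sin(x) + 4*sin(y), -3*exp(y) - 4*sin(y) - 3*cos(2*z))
(-3*exp(y) - 4*cos(y), -10*sin(2*z), -4*x - cos(x))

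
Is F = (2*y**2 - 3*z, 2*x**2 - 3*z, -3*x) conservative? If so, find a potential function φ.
No, ∇×F = (3, 0, 4*x - 4*y) ≠ 0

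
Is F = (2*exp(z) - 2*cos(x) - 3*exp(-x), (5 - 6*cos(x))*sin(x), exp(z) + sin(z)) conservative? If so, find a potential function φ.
No, ∇×F = (0, 2*exp(z), 5*cos(x) - 6*cos(2*x)) ≠ 0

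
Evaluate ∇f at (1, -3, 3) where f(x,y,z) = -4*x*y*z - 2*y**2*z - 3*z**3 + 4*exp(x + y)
(4*exp(-2) + 36, 4*exp(-2) + 24, -87)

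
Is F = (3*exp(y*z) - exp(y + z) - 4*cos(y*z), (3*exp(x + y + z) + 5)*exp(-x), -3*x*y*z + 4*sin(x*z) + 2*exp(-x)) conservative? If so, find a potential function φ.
No, ∇×F = (-3*x*z - 3*exp(y + z), 3*y*z + 3*y*exp(y*z) + 4*y*sin(y*z) - 4*z*cos(x*z) - exp(y + z) + 2*exp(-x), -3*z*exp(y*z) - 4*z*sin(y*z) + exp(y + z) - 5*exp(-x)) ≠ 0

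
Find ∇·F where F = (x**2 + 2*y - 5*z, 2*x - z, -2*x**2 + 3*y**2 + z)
2*x + 1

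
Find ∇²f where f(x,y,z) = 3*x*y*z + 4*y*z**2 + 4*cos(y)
8*y - 4*cos(y)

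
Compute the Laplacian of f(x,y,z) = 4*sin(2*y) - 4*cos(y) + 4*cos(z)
-16*sin(2*y) + 4*cos(y) - 4*cos(z)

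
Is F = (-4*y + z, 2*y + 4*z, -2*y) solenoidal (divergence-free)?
No, ∇·F = 2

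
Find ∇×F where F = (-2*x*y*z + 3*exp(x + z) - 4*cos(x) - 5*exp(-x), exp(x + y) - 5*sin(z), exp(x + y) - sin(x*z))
(exp(x + y) + 5*cos(z), -2*x*y + z*cos(x*z) - exp(x + y) + 3*exp(x + z), 2*x*z + exp(x + y))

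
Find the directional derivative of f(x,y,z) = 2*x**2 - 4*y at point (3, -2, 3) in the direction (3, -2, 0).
44*sqrt(13)/13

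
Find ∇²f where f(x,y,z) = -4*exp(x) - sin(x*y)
x**2*sin(x*y) + y**2*sin(x*y) - 4*exp(x)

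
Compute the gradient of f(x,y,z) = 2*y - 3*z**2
(0, 2, -6*z)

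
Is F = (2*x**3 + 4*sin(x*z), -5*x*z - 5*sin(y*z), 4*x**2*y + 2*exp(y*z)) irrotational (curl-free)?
No, ∇×F = (4*x**2 + 5*x + 5*y*cos(y*z) + 2*z*exp(y*z), 4*x*(-2*y + cos(x*z)), -5*z)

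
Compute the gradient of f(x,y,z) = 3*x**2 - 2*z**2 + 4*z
(6*x, 0, 4 - 4*z)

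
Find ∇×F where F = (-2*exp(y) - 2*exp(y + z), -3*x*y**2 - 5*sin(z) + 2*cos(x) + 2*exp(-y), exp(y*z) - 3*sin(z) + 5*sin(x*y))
(5*x*cos(x*y) + z*exp(y*z) + 5*cos(z), -5*y*cos(x*y) - 2*exp(y + z), -3*y**2 + 2*exp(y) + 2*exp(y + z) - 2*sin(x))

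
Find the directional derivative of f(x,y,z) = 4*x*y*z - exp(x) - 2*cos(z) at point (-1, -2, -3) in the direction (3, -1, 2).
sqrt(14)*(-3 - 4*E*sin(3) + 76*E)*exp(-1)/14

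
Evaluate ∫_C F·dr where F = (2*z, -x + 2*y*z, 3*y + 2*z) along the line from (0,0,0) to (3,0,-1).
-2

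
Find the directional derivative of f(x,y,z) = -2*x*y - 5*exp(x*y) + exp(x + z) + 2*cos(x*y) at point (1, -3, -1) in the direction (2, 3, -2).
3*sqrt(17)*(-2*exp(3)*sin(3) + 5 + 2*exp(3))*exp(-3)/17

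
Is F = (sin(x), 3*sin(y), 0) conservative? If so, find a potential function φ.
Yes, F is conservative. φ = -cos(x) - 3*cos(y)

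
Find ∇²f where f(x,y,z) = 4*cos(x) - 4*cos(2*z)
-4*cos(x) + 16*cos(2*z)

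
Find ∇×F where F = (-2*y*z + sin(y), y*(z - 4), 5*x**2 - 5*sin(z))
(-y, -10*x - 2*y, 2*z - cos(y))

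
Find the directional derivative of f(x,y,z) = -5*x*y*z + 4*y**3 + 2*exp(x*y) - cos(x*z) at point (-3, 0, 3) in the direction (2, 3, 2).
117*sqrt(17)/17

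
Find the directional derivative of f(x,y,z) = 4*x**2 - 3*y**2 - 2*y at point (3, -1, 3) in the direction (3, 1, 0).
38*sqrt(10)/5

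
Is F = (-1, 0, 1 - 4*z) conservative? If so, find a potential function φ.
Yes, F is conservative. φ = -x - 2*z**2 + z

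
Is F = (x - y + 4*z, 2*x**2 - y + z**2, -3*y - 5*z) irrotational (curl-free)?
No, ∇×F = (-2*z - 3, 4, 4*x + 1)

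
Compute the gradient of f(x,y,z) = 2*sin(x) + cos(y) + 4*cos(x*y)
(-4*y*sin(x*y) + 2*cos(x), -4*x*sin(x*y) - sin(y), 0)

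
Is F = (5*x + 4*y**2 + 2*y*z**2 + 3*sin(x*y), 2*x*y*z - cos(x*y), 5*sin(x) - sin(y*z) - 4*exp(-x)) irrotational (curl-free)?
No, ∇×F = (-2*x*y - z*cos(y*z), 4*y*z - 5*cos(x) - 4*exp(-x), -3*x*cos(x*y) + 2*y*z + y*sin(x*y) - 8*y - 2*z**2)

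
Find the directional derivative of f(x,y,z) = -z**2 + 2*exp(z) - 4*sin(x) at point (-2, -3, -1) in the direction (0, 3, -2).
-4*sqrt(13)*(1 + E)*exp(-1)/13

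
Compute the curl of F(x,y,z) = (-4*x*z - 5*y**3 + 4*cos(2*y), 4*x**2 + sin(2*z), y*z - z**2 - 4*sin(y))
(z - 4*cos(y) - 2*cos(2*z), -4*x, 8*x + 15*y**2 + 8*sin(2*y))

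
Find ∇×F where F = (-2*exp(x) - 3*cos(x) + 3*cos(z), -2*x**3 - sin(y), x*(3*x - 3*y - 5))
(-3*x, -6*x + 3*y - 3*sin(z) + 5, -6*x**2)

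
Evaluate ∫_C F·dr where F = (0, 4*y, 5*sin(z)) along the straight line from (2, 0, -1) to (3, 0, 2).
-5*cos(2) + 5*cos(1)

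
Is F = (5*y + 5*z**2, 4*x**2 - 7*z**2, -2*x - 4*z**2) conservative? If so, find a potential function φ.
No, ∇×F = (14*z, 10*z + 2, 8*x - 5) ≠ 0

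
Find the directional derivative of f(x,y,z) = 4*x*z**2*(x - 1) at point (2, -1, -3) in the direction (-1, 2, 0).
-108*sqrt(5)/5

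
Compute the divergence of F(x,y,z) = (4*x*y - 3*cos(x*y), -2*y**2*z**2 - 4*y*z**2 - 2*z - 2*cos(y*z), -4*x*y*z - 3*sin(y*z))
-4*x*y - 4*y*z**2 + 3*y*sin(x*y) - 3*y*cos(y*z) + 4*y - 4*z**2 + 2*z*sin(y*z)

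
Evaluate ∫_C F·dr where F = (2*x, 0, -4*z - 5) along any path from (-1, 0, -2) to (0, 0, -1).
0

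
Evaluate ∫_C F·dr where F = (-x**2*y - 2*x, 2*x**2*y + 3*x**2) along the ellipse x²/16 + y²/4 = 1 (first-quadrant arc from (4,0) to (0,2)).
8*pi + 112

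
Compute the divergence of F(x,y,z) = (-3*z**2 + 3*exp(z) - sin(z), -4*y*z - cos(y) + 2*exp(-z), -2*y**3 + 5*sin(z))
-4*z + sin(y) + 5*cos(z)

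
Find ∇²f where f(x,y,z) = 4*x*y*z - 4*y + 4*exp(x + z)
8*exp(x + z)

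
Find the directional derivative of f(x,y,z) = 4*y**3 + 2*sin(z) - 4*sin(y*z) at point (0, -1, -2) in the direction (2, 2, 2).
sqrt(3)*(14*cos(2)/3 + 4)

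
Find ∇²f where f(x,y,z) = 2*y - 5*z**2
-10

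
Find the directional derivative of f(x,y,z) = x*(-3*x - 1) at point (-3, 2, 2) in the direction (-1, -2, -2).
-17/3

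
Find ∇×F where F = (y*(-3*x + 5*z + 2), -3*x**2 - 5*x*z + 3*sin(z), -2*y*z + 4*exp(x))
(5*x - 2*z - 3*cos(z), 5*y - 4*exp(x), -3*x - 10*z - 2)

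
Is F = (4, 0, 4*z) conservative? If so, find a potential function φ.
Yes, F is conservative. φ = 4*x + 2*z**2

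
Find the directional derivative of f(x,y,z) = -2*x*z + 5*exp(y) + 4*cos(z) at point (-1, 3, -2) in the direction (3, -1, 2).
sqrt(14)*(-5*exp(3) + 8*sin(2) + 16)/14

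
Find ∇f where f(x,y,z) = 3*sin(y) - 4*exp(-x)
(4*exp(-x), 3*cos(y), 0)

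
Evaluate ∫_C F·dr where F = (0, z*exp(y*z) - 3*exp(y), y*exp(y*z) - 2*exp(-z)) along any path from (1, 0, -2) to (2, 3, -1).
-3*exp(3) - 2*exp(2) + exp(-3) + 2 + 2*E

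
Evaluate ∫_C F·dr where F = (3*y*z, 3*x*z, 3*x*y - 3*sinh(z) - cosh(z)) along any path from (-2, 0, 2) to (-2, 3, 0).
-3 + sinh(2) + 3*cosh(2)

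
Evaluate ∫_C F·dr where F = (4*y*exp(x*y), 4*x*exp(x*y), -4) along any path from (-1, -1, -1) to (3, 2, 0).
-4*E - 4 + 4*exp(6)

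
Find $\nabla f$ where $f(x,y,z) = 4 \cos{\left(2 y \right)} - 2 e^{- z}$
(0, -8*sin(2*y), 2*exp(-z))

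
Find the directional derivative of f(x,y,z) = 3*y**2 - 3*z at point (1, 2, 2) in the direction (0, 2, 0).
12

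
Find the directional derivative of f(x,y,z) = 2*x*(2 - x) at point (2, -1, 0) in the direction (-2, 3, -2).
8*sqrt(17)/17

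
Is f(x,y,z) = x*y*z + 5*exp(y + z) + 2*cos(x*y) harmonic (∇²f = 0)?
No, ∇²f = -2*x**2*cos(x*y) - 2*y**2*cos(x*y) + 10*exp(y + z)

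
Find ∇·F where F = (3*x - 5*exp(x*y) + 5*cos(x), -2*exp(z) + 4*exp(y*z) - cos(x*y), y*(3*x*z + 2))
3*x*y + x*sin(x*y) - 5*y*exp(x*y) + 4*z*exp(y*z) - 5*sin(x) + 3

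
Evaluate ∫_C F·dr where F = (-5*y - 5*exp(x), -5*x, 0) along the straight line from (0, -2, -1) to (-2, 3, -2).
35 - 5*exp(-2)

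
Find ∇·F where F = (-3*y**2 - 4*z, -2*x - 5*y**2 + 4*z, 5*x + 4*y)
-10*y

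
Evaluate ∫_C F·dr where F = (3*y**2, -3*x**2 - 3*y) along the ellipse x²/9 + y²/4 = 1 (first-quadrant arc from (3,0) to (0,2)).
-66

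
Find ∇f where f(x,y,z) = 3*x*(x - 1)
(6*x - 3, 0, 0)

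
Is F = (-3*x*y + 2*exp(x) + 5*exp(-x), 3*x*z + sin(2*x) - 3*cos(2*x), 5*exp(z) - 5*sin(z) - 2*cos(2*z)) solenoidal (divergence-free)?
No, ∇·F = -3*y + 2*exp(x) + 5*exp(z) + 4*sin(2*z) - 5*cos(z) - 5*exp(-x)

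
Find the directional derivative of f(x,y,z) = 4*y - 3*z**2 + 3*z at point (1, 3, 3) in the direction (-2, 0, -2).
15*sqrt(2)/2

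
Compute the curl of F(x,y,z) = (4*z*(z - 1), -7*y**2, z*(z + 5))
(0, 8*z - 4, 0)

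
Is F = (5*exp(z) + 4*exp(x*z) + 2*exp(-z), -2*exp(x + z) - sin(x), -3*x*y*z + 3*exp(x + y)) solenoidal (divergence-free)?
No, ∇·F = -3*x*y + 4*z*exp(x*z)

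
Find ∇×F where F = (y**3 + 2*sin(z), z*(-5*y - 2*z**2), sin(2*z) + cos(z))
(5*y + 6*z**2, 2*cos(z), -3*y**2)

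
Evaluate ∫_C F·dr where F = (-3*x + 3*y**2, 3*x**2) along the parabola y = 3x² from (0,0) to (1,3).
42/5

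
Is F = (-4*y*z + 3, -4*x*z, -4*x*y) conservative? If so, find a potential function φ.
Yes, F is conservative. φ = x*(-4*y*z + 3)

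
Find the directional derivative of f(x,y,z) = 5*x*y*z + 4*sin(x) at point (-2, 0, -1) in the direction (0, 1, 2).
2*sqrt(5)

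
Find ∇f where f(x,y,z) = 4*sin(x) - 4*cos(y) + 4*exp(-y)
(4*cos(x), 4*sin(y) - 4*exp(-y), 0)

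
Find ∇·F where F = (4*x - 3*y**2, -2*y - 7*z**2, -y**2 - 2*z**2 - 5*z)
-4*z - 3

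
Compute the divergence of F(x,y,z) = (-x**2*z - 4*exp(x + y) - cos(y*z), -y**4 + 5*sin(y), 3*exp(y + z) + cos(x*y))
-2*x*z - 4*y**3 - 4*exp(x + y) + 3*exp(y + z) + 5*cos(y)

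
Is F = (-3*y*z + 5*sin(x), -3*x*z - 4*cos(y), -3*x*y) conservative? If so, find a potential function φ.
Yes, F is conservative. φ = -3*x*y*z - 4*sin(y) - 5*cos(x)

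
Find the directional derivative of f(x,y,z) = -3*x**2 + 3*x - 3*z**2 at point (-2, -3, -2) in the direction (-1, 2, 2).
3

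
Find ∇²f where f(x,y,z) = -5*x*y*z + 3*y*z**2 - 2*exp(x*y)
-2*x**2*exp(x*y) - 2*y**2*exp(x*y) + 6*y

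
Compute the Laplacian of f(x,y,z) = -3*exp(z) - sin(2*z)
-3*exp(z) + 4*sin(2*z)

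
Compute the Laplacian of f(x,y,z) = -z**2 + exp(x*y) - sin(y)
x**2*exp(x*y) + y**2*exp(x*y) + sin(y) - 2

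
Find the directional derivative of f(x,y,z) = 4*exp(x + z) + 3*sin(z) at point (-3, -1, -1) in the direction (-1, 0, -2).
-6*sqrt(5)*(2 + exp(4)*cos(1))*exp(-4)/5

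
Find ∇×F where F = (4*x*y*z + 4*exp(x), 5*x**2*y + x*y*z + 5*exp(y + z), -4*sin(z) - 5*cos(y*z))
(-x*y + 5*z*sin(y*z) - 5*exp(y + z), 4*x*y, 10*x*y - 4*x*z + y*z)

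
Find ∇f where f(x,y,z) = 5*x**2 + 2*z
(10*x, 0, 2)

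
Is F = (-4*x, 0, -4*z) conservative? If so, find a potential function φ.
Yes, F is conservative. φ = -2*x**2 - 2*z**2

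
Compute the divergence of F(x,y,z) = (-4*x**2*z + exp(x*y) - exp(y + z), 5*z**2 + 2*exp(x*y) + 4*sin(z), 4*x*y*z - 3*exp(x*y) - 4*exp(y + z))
4*x*y - 8*x*z + 2*x*exp(x*y) + y*exp(x*y) - 4*exp(y + z)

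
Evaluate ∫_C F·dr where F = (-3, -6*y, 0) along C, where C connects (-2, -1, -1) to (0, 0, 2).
-3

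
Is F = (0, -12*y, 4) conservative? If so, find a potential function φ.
Yes, F is conservative. φ = -6*y**2 + 4*z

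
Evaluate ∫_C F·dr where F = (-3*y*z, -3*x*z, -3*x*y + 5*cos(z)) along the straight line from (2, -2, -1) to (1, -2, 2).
5*sin(1) + 5*sin(2) + 24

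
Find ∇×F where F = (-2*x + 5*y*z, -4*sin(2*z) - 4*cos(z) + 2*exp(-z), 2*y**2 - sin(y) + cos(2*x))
(4*y - 4*sin(z) - cos(y) + 8*cos(2*z) + 2*exp(-z), 5*y + 2*sin(2*x), -5*z)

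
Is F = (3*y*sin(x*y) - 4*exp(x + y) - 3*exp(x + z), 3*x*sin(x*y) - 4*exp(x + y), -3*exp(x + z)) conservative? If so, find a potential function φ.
Yes, F is conservative. φ = -4*exp(x + y) - 3*exp(x + z) - 3*cos(x*y)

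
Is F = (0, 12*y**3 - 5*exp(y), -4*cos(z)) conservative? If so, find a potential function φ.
Yes, F is conservative. φ = 3*y**4 - 5*exp(y) - 4*sin(z)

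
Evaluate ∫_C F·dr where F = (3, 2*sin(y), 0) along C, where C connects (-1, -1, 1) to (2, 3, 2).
2*cos(1) - 2*cos(3) + 9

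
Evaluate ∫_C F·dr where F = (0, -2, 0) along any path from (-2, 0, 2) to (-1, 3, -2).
-6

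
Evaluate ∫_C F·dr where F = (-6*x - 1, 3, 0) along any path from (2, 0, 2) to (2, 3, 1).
9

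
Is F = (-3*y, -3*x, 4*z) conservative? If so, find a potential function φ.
Yes, F is conservative. φ = -3*x*y + 2*z**2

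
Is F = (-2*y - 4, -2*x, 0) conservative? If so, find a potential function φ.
Yes, F is conservative. φ = 2*x*(-y - 2)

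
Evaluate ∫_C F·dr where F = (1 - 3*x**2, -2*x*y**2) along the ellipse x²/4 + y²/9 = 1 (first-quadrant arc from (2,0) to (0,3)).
6 - 27*pi/4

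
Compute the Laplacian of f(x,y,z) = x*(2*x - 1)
4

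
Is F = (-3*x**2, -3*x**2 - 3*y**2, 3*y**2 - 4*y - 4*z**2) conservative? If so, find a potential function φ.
No, ∇×F = (6*y - 4, 0, -6*x) ≠ 0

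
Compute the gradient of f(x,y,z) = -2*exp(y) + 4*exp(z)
(0, -2*exp(y), 4*exp(z))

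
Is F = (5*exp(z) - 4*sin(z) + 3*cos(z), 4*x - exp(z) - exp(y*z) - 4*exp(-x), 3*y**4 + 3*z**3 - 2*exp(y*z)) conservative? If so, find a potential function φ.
No, ∇×F = (12*y**3 + y*exp(y*z) - 2*z*exp(y*z) + exp(z), 5*exp(z) - 3*sin(z) - 4*cos(z), 4 + 4*exp(-x)) ≠ 0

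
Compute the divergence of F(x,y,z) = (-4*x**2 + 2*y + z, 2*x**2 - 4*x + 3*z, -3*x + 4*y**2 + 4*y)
-8*x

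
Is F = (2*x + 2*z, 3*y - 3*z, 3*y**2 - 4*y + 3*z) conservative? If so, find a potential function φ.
No, ∇×F = (6*y - 1, 2, 0) ≠ 0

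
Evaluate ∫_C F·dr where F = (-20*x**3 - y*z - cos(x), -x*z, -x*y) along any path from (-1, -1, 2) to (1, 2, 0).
2 - 2*sin(1)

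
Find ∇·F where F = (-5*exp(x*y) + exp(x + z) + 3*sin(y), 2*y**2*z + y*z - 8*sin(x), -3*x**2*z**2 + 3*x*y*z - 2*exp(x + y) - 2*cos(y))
-6*x**2*z + 3*x*y + 4*y*z - 5*y*exp(x*y) + z + exp(x + z)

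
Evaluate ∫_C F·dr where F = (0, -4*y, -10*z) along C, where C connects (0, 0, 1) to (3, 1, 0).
3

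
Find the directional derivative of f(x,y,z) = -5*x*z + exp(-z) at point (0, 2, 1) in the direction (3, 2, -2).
sqrt(17)*(2 - 15*E)*exp(-1)/17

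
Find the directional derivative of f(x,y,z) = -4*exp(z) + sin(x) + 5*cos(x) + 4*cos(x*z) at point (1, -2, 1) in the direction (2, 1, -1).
sqrt(6)*(-7*sin(1) + cos(1) + 2*E)/3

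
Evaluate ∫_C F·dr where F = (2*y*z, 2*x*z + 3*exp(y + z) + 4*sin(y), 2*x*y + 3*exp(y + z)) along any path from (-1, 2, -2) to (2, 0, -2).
-15 + 4*cos(2) + 3*exp(-2)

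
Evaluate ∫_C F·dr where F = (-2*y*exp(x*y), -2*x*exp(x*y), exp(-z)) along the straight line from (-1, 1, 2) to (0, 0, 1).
-2 + exp(-2) + exp(-1)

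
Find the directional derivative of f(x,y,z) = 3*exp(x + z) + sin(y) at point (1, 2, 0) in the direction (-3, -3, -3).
-sqrt(3)*(cos(2) + 6*E)/3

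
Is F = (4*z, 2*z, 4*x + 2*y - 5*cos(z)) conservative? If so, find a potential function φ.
Yes, F is conservative. φ = 4*x*z + 2*y*z - 5*sin(z)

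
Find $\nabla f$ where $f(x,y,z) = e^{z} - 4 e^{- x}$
(4*exp(-x), 0, exp(z))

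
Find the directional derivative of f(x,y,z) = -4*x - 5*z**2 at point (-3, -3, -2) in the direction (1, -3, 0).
-2*sqrt(10)/5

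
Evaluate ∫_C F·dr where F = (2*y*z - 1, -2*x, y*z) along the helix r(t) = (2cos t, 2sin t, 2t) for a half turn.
-4*pi**2 + 4 + 4*pi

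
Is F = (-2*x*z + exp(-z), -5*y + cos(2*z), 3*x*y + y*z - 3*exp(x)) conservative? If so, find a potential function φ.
No, ∇×F = (3*x + z + 2*sin(2*z), -2*x - 3*y + 3*exp(x) - exp(-z), 0) ≠ 0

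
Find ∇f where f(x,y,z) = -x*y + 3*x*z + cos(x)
(-y + 3*z - sin(x), -x, 3*x)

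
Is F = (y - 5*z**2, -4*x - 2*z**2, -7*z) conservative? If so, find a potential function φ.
No, ∇×F = (4*z, -10*z, -5) ≠ 0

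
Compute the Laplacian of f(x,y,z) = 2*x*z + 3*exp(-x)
3*exp(-x)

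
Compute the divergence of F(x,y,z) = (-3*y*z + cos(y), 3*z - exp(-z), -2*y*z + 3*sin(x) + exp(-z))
-2*y - exp(-z)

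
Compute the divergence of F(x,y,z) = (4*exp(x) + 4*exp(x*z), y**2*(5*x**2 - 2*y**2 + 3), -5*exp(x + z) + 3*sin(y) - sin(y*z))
10*x**2*y - 8*y**3 - y*cos(y*z) + 6*y + 4*z*exp(x*z) + 4*exp(x) - 5*exp(x + z)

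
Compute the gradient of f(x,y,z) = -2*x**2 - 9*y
(-4*x, -9, 0)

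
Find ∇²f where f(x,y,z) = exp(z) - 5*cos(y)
exp(z) + 5*cos(y)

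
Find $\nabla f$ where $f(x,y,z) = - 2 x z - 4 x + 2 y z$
(-2*z - 4, 2*z, -2*x + 2*y)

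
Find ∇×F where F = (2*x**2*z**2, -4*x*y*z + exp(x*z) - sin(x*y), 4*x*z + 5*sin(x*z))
(x*(4*y - exp(x*z)), z*(4*x**2 - 5*cos(x*z) - 4), -4*y*z - y*cos(x*y) + z*exp(x*z))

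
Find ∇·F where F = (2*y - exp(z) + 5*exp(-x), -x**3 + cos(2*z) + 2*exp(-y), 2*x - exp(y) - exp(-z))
exp(-z) - 2*exp(-y) - 5*exp(-x)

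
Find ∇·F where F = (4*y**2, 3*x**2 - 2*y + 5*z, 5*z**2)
10*z - 2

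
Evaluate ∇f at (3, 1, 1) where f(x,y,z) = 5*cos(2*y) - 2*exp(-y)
(0, -10*sin(2) + 2*exp(-1), 0)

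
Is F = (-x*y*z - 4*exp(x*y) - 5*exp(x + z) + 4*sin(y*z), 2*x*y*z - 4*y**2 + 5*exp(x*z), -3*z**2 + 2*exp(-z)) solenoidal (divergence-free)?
No, ∇·F = 2*x*z - y*z - 4*y*exp(x*y) - 8*y - 6*z - 5*exp(x + z) - 2*exp(-z)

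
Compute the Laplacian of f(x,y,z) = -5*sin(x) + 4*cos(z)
5*sin(x) - 4*cos(z)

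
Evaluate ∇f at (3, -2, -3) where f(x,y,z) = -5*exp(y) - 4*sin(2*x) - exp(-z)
(-8*cos(6), -5*exp(-2), exp(3))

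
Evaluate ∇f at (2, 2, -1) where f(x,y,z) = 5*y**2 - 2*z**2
(0, 20, 4)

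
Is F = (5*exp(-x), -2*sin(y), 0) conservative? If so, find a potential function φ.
Yes, F is conservative. φ = 2*cos(y) - 5*exp(-x)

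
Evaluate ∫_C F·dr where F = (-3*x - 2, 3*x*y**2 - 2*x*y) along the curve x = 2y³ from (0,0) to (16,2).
-1888/5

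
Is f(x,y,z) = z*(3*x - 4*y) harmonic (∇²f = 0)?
Yes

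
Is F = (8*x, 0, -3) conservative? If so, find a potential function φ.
Yes, F is conservative. φ = 4*x**2 - 3*z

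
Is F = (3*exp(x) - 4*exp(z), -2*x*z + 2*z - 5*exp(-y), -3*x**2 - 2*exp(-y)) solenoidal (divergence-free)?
No, ∇·F = 3*exp(x) + 5*exp(-y)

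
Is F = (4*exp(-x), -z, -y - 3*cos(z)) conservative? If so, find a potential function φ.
Yes, F is conservative. φ = -y*z - 3*sin(z) - 4*exp(-x)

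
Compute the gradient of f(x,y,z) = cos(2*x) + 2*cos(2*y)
(-2*sin(2*x), -4*sin(2*y), 0)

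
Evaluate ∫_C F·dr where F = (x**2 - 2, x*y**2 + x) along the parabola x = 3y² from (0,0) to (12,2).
2896/5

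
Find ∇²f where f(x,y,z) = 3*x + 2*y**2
4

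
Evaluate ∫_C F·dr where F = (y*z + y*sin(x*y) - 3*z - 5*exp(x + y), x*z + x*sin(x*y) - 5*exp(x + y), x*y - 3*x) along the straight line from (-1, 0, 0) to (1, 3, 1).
-5*exp(4) - cos(3) + 1 + 5*exp(-1)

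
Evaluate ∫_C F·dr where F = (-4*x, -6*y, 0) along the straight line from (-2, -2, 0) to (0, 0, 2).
20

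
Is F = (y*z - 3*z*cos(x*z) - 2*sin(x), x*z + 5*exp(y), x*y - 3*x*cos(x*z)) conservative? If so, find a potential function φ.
Yes, F is conservative. φ = x*y*z + 5*exp(y) - 3*sin(x*z) + 2*cos(x)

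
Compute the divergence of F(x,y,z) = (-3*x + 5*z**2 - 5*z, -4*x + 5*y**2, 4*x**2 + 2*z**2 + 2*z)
10*y + 4*z - 1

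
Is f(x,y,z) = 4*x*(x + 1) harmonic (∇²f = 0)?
No, ∇²f = 8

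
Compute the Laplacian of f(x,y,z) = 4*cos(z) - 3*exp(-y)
-4*cos(z) - 3*exp(-y)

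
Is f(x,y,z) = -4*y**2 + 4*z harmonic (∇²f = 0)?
No, ∇²f = -8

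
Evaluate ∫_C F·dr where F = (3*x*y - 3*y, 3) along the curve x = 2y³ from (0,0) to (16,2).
4146/7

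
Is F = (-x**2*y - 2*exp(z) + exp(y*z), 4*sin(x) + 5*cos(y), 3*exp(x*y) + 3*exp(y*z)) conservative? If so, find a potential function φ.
No, ∇×F = (3*x*exp(x*y) + 3*z*exp(y*z), -3*y*exp(x*y) + y*exp(y*z) - 2*exp(z), x**2 - z*exp(y*z) + 4*cos(x)) ≠ 0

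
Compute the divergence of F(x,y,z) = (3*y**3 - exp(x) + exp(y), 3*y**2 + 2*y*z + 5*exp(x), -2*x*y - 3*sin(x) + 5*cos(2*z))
6*y + 2*z - exp(x) - 10*sin(2*z)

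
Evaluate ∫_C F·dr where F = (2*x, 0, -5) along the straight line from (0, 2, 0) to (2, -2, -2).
14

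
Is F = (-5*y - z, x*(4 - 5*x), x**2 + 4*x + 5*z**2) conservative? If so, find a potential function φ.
No, ∇×F = (0, -2*x - 5, 9 - 10*x) ≠ 0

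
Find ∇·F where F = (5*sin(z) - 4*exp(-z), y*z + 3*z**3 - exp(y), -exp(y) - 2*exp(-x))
z - exp(y)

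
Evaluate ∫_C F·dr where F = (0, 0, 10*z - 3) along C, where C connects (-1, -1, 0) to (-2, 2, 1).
2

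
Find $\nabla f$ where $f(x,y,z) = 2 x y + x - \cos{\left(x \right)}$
(2*y + sin(x) + 1, 2*x, 0)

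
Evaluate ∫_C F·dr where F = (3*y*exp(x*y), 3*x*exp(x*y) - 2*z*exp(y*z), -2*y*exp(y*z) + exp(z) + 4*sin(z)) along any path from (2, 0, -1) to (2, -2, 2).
-1 - exp(-1) + exp(-4) - 4*cos(2) + 4*cos(1) + exp(2)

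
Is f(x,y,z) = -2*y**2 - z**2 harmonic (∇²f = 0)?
No, ∇²f = -6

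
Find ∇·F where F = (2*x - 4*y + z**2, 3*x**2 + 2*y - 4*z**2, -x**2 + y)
4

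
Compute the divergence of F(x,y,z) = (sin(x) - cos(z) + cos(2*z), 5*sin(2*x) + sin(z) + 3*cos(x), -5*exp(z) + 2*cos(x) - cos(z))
-5*exp(z) + sin(z) + cos(x)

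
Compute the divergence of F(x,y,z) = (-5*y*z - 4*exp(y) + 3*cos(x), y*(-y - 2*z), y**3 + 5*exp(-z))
-2*y - 2*z - 3*sin(x) - 5*exp(-z)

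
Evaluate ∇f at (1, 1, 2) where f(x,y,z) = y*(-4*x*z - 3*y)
(-8, -14, -4)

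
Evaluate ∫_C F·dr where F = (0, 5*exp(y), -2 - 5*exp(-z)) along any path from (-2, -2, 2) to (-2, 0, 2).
5 - 5*exp(-2)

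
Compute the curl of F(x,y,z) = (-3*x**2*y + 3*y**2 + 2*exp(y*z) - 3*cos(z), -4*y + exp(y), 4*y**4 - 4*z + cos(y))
(16*y**3 - sin(y), 2*y*exp(y*z) + 3*sin(z), 3*x**2 - 6*y - 2*z*exp(y*z))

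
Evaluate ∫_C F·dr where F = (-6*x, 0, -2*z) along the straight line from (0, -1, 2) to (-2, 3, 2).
-12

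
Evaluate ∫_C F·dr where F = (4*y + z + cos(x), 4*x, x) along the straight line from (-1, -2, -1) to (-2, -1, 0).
-1 - sin(2) + sin(1)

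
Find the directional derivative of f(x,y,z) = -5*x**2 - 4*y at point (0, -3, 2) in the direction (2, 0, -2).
0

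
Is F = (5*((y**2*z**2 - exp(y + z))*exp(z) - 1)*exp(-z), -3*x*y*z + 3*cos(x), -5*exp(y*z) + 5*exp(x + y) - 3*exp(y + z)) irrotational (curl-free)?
No, ∇×F = (3*x*y - 5*z*exp(y*z) + 5*exp(x + y) - 3*exp(y + z), 10*y**2*z - 5*exp(x + y) - 5*exp(y + z) + 5*exp(-z), -10*y*z**2 - 3*y*z + 5*exp(y + z) - 3*sin(x))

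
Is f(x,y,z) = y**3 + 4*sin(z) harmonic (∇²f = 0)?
No, ∇²f = 6*y - 4*sin(z)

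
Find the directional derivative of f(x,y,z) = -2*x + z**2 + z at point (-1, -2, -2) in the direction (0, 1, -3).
9*sqrt(10)/10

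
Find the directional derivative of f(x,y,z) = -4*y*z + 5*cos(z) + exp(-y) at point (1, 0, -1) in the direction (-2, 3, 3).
3*sqrt(22)*(3 + 5*sin(1))/22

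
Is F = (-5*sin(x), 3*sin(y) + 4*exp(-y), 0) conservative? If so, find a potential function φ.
Yes, F is conservative. φ = 5*cos(x) - 3*cos(y) - 4*exp(-y)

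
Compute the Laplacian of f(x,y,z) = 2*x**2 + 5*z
4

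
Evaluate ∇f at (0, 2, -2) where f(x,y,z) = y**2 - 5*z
(0, 4, -5)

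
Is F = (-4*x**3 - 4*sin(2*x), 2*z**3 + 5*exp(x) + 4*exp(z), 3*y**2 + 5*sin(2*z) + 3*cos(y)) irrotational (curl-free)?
No, ∇×F = (6*y - 6*z**2 - 4*exp(z) - 3*sin(y), 0, 5*exp(x))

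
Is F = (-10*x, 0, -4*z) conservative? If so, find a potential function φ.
Yes, F is conservative. φ = -5*x**2 - 2*z**2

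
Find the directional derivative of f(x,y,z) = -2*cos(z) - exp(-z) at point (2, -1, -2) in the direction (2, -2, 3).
3*sqrt(17)*(-2*sin(2) + exp(2))/17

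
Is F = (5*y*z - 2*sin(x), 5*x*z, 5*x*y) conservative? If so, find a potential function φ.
Yes, F is conservative. φ = 5*x*y*z + 2*cos(x)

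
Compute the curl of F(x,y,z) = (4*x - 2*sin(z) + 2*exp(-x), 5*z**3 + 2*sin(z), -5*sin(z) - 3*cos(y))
(-15*z**2 + 3*sin(y) - 2*cos(z), -2*cos(z), 0)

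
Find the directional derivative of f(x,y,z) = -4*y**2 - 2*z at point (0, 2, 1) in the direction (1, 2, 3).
-19*sqrt(14)/7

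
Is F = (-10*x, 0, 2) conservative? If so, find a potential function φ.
Yes, F is conservative. φ = -5*x**2 + 2*z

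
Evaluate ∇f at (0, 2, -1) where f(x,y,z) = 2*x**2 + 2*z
(0, 0, 2)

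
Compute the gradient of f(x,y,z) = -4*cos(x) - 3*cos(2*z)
(4*sin(x), 0, 6*sin(2*z))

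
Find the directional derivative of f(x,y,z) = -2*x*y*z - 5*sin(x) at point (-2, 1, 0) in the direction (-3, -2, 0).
15*sqrt(13)*cos(2)/13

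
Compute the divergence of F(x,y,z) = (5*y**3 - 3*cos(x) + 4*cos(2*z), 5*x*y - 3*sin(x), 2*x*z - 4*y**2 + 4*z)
7*x + 3*sin(x) + 4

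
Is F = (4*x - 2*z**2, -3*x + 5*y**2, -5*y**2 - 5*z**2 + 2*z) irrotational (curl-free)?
No, ∇×F = (-10*y, -4*z, -3)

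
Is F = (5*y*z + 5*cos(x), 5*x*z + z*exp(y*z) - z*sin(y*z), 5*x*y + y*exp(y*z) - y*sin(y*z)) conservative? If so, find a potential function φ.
Yes, F is conservative. φ = 5*x*y*z + exp(y*z) + 5*sin(x) + cos(y*z)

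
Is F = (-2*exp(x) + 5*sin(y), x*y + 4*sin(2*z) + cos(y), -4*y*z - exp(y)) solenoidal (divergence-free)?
No, ∇·F = x - 4*y - 2*exp(x) - sin(y)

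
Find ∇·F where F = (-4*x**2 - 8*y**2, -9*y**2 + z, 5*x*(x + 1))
-8*x - 18*y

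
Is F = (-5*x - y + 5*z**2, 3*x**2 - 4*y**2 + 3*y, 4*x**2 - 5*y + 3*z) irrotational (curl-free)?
No, ∇×F = (-5, -8*x + 10*z, 6*x + 1)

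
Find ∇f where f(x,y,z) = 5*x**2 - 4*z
(10*x, 0, -4)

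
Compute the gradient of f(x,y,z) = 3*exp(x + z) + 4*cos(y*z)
(3*exp(x + z), -4*z*sin(y*z), -4*y*sin(y*z) + 3*exp(x + z))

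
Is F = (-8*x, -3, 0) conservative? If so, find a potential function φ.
Yes, F is conservative. φ = -4*x**2 - 3*y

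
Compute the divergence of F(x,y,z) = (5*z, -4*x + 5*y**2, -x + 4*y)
10*y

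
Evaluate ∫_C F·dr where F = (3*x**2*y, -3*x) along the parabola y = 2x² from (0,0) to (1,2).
-14/5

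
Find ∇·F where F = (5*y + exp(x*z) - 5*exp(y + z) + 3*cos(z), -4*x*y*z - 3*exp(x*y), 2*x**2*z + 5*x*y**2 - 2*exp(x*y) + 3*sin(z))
2*x**2 - 4*x*z - 3*x*exp(x*y) + z*exp(x*z) + 3*cos(z)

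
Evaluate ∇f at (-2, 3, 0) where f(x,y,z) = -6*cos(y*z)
(0, 0, 0)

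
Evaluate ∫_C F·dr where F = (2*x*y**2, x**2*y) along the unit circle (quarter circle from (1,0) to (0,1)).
-1/4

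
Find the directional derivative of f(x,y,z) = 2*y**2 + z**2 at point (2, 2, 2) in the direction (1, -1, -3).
-20*sqrt(11)/11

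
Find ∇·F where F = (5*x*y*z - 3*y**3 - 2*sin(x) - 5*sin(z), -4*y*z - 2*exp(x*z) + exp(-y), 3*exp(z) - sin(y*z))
5*y*z - y*cos(y*z) - 4*z + 3*exp(z) - 2*cos(x) - exp(-y)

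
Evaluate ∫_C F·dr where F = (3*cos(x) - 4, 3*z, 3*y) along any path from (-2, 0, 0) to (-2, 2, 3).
18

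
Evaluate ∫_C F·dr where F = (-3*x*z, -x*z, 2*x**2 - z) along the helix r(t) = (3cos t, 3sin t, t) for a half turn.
pi*(9 - 11*pi)/4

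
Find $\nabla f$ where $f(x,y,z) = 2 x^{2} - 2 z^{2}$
(4*x, 0, -4*z)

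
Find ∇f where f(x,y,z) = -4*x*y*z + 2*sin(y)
(-4*y*z, -4*x*z + 2*cos(y), -4*x*y)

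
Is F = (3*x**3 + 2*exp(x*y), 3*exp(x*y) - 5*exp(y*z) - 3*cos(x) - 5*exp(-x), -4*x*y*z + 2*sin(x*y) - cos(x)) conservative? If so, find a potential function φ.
No, ∇×F = (-4*x*z + 2*x*cos(x*y) + 5*y*exp(y*z), 4*y*z - 2*y*cos(x*y) - sin(x), -2*x*exp(x*y) + 3*y*exp(x*y) + 3*sin(x) + 5*exp(-x)) ≠ 0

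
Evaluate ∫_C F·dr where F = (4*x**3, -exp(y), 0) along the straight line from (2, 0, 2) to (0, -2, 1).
-15 - exp(-2)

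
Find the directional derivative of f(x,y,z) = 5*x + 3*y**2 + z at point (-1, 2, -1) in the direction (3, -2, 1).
-4*sqrt(14)/7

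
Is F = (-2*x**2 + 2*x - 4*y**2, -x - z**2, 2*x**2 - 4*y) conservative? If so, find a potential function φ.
No, ∇×F = (2*z - 4, -4*x, 8*y - 1) ≠ 0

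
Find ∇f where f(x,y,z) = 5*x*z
(5*z, 0, 5*x)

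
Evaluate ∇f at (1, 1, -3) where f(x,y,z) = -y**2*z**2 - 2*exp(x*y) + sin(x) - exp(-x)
(-3*sinh(1) - cosh(1) + cos(1), -18 - 2*E, 6)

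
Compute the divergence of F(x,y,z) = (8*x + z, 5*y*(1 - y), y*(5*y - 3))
13 - 10*y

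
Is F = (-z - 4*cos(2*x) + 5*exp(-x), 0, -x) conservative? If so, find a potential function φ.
Yes, F is conservative. φ = -x*z - 2*sin(2*x) - 5*exp(-x)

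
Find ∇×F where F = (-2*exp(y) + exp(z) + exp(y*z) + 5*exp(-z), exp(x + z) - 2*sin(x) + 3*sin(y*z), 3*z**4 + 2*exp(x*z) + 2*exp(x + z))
(-3*y*cos(y*z) - exp(x + z), y*exp(y*z) - 2*z*exp(x*z) + exp(z) - 2*exp(x + z) - 5*exp(-z), -z*exp(y*z) + 2*exp(y) + exp(x + z) - 2*cos(x))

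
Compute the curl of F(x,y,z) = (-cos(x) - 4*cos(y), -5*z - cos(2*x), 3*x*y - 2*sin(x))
(3*x + 5, -3*y + 2*cos(x), 2*sin(2*x) - 4*sin(y))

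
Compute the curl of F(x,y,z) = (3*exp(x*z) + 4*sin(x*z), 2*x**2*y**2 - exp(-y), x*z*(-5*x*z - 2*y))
(-2*x*z, 10*x*z**2 + 3*x*exp(x*z) + 4*x*cos(x*z) + 2*y*z, 4*x*y**2)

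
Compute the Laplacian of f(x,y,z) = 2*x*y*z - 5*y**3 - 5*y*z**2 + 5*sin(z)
-40*y - 5*sin(z)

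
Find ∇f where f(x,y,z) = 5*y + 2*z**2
(0, 5, 4*z)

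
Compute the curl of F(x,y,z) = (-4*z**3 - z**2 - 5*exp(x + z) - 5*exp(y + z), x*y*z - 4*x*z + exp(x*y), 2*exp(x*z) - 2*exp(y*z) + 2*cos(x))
(-x*y + 4*x - 2*z*exp(y*z), -12*z**2 - 2*z*exp(x*z) - 2*z - 5*exp(x + z) - 5*exp(y + z) + 2*sin(x), y*z + y*exp(x*y) - 4*z + 5*exp(y + z))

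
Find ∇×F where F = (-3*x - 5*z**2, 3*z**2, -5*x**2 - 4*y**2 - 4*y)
(-8*y - 6*z - 4, 10*x - 10*z, 0)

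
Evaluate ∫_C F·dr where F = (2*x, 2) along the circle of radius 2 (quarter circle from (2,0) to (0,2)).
0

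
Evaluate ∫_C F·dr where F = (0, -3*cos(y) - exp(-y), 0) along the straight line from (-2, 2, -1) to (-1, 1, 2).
(-1 + 3*(-sin(1) + sin(2))*exp(2) + E)*exp(-2)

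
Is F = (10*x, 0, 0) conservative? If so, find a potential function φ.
Yes, F is conservative. φ = 5*x**2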